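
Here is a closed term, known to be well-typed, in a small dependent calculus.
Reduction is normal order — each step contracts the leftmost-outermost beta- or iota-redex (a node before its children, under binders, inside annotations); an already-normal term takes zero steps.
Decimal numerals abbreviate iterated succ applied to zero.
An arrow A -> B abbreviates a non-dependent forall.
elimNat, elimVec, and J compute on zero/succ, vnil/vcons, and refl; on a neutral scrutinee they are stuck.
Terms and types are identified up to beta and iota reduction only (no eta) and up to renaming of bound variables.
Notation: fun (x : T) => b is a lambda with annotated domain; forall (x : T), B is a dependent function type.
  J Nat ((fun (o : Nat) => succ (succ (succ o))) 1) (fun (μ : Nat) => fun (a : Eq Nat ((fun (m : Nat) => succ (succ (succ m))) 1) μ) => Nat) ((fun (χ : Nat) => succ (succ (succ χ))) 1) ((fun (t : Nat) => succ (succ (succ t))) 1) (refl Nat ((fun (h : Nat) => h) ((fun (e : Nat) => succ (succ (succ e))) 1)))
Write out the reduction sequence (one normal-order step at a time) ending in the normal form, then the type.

normal-order reduction sequence:
  J Nat ((fun (o : Nat) => succ (succ (succ o))) 1) (fun (μ : Nat) => fun (a : Eq Nat ((fun (m : Nat) => succ (succ (succ m))) 1) μ) => Nat) ((fun (χ : Nat) => succ (succ (succ χ))) 1) ((fun (t : Nat) => succ (succ (succ t))) 1) (refl Nat ((fun (h : Nat) => h) ((fun (e : Nat) => succ (succ (succ e))) 1)))
  ~> (fun (o : Nat) => succ (succ (succ o))) 1
  ~> 4
inferred type:
  Nat


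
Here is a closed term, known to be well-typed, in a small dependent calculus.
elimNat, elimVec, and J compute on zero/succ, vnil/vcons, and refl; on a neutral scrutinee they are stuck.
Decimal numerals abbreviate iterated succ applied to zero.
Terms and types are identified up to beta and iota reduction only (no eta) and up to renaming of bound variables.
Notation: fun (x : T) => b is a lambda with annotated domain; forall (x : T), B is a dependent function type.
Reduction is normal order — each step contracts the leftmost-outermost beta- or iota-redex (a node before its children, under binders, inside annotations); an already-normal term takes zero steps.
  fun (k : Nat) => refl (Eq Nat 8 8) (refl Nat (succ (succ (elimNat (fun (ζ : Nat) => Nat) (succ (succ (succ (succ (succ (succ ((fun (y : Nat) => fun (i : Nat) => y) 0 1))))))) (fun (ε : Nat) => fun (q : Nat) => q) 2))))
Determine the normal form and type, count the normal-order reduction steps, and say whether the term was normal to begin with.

resulting normal form:
  fun (k : Nat) => refl (Eq Nat 8 8) (refl Nat 8)
inferred type:
  forall (k : Nat), Eq (Eq Nat 8 8) (refl Nat 8) (refl Nat 8)
reduction steps (normal order): 9
term was already normal: no
first contracted redex: an elimNat iota-redex


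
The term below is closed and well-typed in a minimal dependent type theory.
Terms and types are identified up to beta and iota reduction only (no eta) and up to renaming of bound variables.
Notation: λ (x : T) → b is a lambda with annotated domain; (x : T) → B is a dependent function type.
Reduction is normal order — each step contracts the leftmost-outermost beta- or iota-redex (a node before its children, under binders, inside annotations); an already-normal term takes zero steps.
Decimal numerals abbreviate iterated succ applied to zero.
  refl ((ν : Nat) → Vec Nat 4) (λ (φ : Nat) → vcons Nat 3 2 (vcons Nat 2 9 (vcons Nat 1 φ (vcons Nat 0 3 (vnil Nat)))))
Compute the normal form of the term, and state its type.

resulting normal form:
  refl ((ν : Nat) → Vec Nat 4) (λ (φ : Nat) → vcons Nat 3 2 (vcons Nat 2 9 (vcons Nat 1 φ (vcons Nat 0 3 (vnil Nat)))))
inferred type:
  Eq ((ν : Nat) → Vec Nat 4) (λ (φ : Nat) → vcons Nat 3 2 (vcons Nat 2 9 (vcons Nat 1 φ (vcons Nat 0 3 (vnil Nat))))) (λ (g : Nat) → vcons Nat 3 2 (vcons Nat 2 9 (vcons Nat 1 g (vcons Nat 0 3 (vnil Nat)))))
observation: the term is already in normal form.


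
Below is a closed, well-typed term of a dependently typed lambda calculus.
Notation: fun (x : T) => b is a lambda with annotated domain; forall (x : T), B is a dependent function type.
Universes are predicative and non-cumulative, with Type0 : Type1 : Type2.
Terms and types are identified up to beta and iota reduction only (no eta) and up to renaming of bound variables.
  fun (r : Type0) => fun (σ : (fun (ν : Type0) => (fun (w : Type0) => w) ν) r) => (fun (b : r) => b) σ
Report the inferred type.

type:
  forall (r : Type0), forall (σ : r), r


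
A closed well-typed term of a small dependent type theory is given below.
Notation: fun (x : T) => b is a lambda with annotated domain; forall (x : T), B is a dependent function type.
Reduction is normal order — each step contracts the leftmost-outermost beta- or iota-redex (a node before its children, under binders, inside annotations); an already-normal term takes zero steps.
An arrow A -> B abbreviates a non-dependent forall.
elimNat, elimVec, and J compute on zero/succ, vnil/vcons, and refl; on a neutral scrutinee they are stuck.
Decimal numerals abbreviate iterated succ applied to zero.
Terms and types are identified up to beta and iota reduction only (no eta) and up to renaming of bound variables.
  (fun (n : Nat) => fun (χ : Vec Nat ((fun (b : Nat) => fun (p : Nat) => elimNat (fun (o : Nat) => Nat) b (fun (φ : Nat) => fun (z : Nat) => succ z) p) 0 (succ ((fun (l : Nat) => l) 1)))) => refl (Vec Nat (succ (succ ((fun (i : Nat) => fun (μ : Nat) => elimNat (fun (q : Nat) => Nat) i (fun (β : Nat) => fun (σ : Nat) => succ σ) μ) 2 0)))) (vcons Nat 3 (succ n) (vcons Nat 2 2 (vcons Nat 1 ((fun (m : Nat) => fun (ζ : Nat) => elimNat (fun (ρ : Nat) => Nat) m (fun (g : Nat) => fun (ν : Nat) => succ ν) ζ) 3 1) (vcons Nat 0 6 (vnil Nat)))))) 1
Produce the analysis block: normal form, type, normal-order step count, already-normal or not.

reduced normal form:
  fun (n : Vec Nat 2) => refl (Vec Nat 4) (vcons Nat 3 2 (vcons Nat 2 2 (vcons Nat 1 4 (vcons Nat 0 6 (vnil Nat)))))
the term's type:
  Vec Nat 2 -> Eq (Vec Nat 4) (vcons Nat 3 2 (vcons Nat 2 2 (vcons Nat 1 4 (vcons Nat 0 6 (vnil Nat))))) (vcons Nat 3 2 (vcons Nat 2 2 (vcons Nat 1 4 (vcons Nat 0 6 (vnil Nat)))))
normal-order step count: 20
already normal: no
first contracted redex: a beta-redex


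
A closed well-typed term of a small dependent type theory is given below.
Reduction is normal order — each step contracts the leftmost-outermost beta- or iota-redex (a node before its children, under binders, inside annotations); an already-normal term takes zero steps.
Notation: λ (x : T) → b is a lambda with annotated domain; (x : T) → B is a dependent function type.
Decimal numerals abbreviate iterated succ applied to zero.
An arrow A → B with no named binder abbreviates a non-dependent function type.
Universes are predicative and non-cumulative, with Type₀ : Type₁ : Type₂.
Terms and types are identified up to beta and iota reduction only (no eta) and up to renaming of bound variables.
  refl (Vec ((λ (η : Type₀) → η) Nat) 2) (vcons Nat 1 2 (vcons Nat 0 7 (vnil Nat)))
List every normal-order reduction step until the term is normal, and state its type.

normal-order reduction sequence:
  refl (Vec ((λ (η : Type₀) → η) Nat) 2) (vcons Nat 1 2 (vcons Nat 0 7 (vnil Nat)))
  ~> refl (Vec Nat 2) (vcons Nat 1 2 (vcons Nat 0 7 (vnil Nat)))
type:
  Eq (Vec Nat 2) (vcons Nat 1 2 (vcons Nat 0 7 (vnil Nat))) (vcons Nat 1 2 (vcons Nat 0 7 (vnil Nat)))


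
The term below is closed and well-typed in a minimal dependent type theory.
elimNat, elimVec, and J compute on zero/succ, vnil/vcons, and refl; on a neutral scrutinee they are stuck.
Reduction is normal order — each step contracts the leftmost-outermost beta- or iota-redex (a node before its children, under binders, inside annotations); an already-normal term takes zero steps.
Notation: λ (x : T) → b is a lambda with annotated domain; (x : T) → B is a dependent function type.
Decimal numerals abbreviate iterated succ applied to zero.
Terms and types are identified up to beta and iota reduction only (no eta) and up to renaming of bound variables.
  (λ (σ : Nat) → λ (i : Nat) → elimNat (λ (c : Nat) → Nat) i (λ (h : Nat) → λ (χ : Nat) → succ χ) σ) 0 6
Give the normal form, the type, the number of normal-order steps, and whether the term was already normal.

reduced normal form:
  6
the term's type:
  Nat
steps to reach normal form (normal order): 3
term was already normal: no
first contracted redex: a beta-redex


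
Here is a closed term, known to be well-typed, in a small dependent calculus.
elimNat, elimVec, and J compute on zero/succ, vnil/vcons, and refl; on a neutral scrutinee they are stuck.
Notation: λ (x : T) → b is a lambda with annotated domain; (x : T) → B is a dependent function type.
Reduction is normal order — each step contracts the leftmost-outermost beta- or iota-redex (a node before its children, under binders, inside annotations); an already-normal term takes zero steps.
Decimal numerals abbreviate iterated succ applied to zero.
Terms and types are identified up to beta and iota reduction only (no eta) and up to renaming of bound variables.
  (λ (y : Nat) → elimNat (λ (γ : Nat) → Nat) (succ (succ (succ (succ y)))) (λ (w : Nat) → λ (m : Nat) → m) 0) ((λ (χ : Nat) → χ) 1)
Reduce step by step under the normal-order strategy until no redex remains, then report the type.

normal-order reduction sequence:
  (λ (y : Nat) → elimNat (λ (γ : Nat) → Nat) (succ (succ (succ (succ y)))) (λ (w : Nat) → λ (m : Nat) → m) 0) ((λ (χ : Nat) → χ) 1)
  ~> elimNat (λ (y : Nat) → Nat) (succ (succ (succ (succ ((λ (γ : Nat) → γ) 1))))) (λ (w : Nat) → λ (m : Nat) → m) 0
  ~> succ (succ (succ (succ ((λ (y : Nat) → y) 1))))
  ~> 5
type:
  Nat


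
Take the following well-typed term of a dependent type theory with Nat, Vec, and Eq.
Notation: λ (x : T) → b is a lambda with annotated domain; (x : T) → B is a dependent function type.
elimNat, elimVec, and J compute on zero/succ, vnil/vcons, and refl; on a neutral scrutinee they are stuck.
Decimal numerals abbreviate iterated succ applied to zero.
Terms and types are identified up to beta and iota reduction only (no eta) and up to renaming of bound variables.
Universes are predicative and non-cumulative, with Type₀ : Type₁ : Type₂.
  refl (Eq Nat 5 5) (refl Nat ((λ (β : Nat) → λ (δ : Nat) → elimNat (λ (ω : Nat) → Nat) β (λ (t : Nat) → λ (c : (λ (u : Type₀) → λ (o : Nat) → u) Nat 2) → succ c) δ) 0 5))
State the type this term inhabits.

the term's type:
  Eq (Eq Nat 5 5) (refl Nat 5) (refl Nat 5)


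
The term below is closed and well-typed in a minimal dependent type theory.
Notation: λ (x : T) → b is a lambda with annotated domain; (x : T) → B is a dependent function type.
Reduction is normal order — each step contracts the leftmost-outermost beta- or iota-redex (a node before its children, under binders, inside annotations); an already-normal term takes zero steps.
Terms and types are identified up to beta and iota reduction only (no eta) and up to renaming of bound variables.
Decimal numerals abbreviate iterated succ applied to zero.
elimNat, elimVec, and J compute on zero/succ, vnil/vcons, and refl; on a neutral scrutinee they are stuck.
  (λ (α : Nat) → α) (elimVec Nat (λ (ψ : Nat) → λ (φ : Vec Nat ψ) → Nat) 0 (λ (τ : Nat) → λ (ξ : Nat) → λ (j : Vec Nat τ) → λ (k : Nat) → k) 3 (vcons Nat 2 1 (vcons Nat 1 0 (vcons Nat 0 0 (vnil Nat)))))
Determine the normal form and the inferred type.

resulting normal form:
  0
type:
  Nat
observation: reduction starts at a beta-redex, and 17 normal-order steps reach the normal form.


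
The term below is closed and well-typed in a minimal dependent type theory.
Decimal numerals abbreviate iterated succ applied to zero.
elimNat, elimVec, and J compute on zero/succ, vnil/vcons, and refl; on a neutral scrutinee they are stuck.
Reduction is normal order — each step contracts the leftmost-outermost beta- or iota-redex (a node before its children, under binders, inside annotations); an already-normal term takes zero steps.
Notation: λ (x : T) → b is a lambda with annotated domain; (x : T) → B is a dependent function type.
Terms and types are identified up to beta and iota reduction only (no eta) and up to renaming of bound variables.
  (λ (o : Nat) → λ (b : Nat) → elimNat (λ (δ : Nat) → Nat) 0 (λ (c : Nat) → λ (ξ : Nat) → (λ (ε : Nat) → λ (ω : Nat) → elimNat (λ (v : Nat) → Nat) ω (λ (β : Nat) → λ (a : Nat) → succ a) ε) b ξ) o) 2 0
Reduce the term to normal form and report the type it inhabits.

normal form:
  0
the term's type:
  Nat
observation: 15 normal-order steps separate the term from its normal form.


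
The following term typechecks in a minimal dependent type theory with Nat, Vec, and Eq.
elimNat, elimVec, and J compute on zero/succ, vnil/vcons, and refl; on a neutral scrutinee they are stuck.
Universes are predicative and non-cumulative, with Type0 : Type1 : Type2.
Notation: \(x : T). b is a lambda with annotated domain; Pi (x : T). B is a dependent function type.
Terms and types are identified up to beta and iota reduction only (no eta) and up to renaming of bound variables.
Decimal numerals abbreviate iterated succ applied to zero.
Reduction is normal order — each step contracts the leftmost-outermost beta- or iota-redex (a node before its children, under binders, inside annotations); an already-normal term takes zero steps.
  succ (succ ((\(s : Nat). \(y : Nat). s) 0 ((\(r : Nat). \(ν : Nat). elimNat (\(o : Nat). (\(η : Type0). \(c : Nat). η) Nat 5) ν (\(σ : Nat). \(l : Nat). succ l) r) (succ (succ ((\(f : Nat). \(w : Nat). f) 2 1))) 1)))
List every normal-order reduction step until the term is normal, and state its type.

normal-order reduction sequence:
  succ (succ ((\(s : Nat). \(y : Nat). s) 0 ((\(r : Nat). \(ν : Nat). elimNat (\(o : Nat). (\(η : Type0). \(c : Nat). η) Nat 5) ν (\(σ : Nat). \(l : Nat). succ l) r) (succ (succ ((\(f : Nat). \(w : Nat). f) 2 1))) 1)))
  ~> succ (succ ((\(s : Nat). 0) ((\(y : Nat). \(r : Nat). elimNat (\(ν : Nat). (\(o : Type0). \(η : Nat). o) Nat 5) r (\(c : Nat). \(σ : Nat). succ σ) y) (succ (succ ((\(l : Nat). \(f : Nat). l) 2 1))) 1)))
  ~> 2
type:
  Nat


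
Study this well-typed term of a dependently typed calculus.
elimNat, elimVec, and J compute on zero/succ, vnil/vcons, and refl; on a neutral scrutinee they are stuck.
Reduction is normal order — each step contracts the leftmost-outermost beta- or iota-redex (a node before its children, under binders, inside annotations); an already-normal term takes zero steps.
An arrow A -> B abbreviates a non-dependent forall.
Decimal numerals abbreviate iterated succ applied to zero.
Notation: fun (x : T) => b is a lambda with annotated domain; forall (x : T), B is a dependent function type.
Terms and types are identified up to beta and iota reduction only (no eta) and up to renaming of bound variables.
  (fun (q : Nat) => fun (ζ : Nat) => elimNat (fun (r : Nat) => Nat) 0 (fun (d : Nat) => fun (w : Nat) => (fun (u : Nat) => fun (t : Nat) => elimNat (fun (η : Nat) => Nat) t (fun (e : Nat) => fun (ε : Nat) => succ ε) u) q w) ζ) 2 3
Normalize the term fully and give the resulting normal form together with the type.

resulting normal form:
  6
inferred type:
  Nat
observation: 39 normal-order steps normalize the term, beginning with a beta-redex.


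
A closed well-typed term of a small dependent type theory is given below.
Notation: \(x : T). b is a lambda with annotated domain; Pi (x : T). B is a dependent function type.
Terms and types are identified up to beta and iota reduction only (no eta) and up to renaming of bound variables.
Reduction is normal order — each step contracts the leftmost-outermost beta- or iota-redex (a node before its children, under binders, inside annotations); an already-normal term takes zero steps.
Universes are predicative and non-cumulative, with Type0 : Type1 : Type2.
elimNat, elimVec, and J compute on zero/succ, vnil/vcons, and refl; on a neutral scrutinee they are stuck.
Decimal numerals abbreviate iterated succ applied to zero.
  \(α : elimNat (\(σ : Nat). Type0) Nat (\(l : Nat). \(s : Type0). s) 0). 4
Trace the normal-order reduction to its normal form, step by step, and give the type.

reduction (normal order):
  \(α : elimNat (\(σ : Nat). Type0) Nat (\(l : Nat). \(s : Type0). s) 0). 4
  ~> \(α : Nat). 4
the term's type:
  Pi (α : Nat). Nat


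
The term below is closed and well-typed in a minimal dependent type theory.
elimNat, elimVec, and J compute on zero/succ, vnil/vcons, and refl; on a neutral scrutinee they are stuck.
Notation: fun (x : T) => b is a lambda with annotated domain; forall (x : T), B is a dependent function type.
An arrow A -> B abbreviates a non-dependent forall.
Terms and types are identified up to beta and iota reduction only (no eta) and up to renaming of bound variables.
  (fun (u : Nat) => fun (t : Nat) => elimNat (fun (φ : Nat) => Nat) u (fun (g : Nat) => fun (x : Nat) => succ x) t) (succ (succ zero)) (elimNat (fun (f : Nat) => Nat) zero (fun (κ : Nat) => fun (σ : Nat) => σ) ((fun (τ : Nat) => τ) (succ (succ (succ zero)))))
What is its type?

type:
  Nat


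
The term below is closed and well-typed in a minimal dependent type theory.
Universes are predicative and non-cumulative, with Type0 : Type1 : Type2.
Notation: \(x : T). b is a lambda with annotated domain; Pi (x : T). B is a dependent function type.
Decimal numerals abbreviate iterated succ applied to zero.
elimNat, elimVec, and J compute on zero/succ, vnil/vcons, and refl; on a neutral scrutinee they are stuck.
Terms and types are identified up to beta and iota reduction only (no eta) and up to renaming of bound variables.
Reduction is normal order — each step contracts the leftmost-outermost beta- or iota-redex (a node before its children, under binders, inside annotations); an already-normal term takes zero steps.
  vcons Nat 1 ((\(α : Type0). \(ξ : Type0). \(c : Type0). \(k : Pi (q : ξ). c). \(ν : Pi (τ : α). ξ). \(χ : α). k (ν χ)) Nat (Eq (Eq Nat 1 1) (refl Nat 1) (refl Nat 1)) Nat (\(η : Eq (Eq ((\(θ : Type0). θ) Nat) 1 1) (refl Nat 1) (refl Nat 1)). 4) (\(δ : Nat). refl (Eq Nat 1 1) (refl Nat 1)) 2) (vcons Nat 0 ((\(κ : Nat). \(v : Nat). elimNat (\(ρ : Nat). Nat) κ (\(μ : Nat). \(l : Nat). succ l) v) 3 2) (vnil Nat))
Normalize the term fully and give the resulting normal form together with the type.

reduced normal form:
  vcons Nat 1 4 (vcons Nat 0 5 (vnil Nat))
inferred type:
  Vec Nat 2


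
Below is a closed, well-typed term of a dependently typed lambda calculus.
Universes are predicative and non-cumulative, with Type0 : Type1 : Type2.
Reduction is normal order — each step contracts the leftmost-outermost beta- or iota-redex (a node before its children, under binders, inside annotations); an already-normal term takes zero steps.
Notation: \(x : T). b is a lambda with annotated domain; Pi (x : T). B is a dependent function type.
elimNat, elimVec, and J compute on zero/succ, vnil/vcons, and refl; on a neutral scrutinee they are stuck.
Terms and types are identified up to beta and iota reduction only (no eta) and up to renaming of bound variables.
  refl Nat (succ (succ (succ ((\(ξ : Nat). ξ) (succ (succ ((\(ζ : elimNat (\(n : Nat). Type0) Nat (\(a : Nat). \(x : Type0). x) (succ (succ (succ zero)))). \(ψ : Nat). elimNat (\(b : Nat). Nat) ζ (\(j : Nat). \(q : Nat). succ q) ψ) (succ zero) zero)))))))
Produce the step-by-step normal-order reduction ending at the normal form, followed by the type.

normal-order reduction:
  refl Nat (succ (succ (succ ((\(ξ : Nat). ξ) (succ (succ ((\(ζ : elimNat (\(n : Nat). Type0) Nat (\(a : Nat). \(x : Type0). x) (succ (succ (succ zero)))). \(ψ : Nat). elimNat (\(b : Nat). Nat) ζ (\(j : Nat). \(q : Nat). succ q) ψ) (succ zero) zero)))))))
  ~> refl Nat (succ (succ (succ (succ (succ ((\(ξ : elimNat (\(ζ : Nat). Type0) Nat (\(n : Nat). \(a : Type0). a) (succ (succ (succ zero)))). \(x : Nat). elimNat (\(ψ : Nat). Nat) ξ (\(b : Nat). \(j : Nat). succ j) x) (succ zero) zero))))))
  ~> refl Nat (succ (succ (succ (succ (succ ((\(ξ : Nat). elimNat (\(ζ : Nat). Nat) (succ zero) (\(n : Nat). \(a : Nat). succ a) ξ) zero))))))
  ~> refl Nat (succ (succ (succ (succ (succ (elimNat (\(ξ : Nat). Nat) (succ zero) (\(ζ : Nat). \(n : Nat). succ n) zero))))))
  ~> refl Nat (succ (succ (succ (succ (succ (succ zero))))))
type:
  Eq Nat (succ (succ (succ (succ (succ (succ zero)))))) (succ (succ (succ (succ (succ (succ zero))))))


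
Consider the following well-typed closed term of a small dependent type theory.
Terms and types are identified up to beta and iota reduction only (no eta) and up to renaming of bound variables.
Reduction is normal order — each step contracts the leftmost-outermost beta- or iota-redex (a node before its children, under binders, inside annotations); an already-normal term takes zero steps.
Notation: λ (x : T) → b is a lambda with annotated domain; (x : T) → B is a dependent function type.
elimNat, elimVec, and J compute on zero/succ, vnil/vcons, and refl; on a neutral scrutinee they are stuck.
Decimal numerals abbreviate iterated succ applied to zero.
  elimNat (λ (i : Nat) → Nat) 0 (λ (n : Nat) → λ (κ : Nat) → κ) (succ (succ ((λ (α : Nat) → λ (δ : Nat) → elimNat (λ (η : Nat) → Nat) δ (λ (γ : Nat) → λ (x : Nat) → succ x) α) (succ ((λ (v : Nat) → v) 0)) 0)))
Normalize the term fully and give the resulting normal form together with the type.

normal form:
  0
the term's type:
  Nat
observation: contracting an elimNat iota-redex first, the term normalizes in 17 steps.


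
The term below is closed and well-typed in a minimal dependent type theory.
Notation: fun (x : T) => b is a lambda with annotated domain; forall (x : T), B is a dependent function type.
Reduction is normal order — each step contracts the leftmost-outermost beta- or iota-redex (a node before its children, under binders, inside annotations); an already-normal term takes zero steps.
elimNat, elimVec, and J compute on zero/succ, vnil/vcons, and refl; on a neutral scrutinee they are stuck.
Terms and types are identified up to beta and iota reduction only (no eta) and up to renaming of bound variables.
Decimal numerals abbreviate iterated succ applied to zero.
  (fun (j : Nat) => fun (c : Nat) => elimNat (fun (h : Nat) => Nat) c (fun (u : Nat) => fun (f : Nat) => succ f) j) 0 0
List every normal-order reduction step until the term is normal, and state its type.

normal-order reduction sequence:
  (fun (j : Nat) => fun (c : Nat) => elimNat (fun (h : Nat) => Nat) c (fun (u : Nat) => fun (f : Nat) => succ f) j) 0 0
  ~> (fun (j : Nat) => elimNat (fun (c : Nat) => Nat) j (fun (h : Nat) => fun (u : Nat) => succ u) 0) 0
  ~> elimNat (fun (j : Nat) => Nat) 0 (fun (c : Nat) => fun (h : Nat) => succ h) 0
  ~> 0
inferred type:
  Nat


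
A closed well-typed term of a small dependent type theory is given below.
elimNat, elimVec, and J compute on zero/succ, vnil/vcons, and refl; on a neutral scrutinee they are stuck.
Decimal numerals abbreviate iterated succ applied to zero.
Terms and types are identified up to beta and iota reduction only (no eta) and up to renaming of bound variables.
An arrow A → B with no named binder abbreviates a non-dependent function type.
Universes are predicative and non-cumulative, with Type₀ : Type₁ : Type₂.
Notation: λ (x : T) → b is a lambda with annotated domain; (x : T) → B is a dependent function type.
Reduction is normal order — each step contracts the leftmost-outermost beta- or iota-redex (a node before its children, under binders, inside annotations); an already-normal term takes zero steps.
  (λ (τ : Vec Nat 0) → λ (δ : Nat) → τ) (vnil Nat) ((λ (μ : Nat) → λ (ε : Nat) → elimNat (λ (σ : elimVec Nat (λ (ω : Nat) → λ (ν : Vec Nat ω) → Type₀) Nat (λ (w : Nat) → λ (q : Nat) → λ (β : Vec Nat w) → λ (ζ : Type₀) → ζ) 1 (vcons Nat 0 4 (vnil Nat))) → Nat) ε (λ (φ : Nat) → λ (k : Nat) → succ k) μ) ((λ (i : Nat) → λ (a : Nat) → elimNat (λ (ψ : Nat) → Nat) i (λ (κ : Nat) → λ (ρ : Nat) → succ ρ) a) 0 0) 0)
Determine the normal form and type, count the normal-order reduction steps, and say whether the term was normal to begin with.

normal form:
  vnil Nat
the term's type:
  Vec Nat 0
normal-order step count: 2
already normal: no
first redex: a beta-redex


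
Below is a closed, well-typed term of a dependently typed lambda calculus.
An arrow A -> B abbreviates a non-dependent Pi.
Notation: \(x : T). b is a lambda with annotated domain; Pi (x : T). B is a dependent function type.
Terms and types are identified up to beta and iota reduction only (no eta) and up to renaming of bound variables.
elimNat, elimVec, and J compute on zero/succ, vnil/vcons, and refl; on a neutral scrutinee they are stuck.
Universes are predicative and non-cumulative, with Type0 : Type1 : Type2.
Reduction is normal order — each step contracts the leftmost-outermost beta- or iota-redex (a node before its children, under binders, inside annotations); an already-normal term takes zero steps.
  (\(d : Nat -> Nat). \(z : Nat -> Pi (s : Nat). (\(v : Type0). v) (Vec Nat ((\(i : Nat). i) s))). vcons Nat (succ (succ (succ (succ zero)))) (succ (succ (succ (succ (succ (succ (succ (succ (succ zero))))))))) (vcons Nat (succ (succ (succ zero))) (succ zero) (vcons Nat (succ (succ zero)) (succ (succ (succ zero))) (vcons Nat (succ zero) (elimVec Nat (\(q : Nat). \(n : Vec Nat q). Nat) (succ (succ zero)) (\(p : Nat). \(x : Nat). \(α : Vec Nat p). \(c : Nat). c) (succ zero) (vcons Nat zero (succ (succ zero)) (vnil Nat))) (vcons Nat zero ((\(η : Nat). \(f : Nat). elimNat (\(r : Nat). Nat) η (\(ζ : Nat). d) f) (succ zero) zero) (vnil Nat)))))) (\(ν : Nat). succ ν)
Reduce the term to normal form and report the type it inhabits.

reduced normal form:
  \(d : Nat -> Pi (z : Nat). Vec Nat z). vcons Nat (succ (succ (succ (succ zero)))) (succ (succ (succ (succ (succ (succ (succ (succ (succ zero))))))))) (vcons Nat (succ (succ (succ zero))) (succ zero) (vcons Nat (succ (succ zero)) (succ (succ (succ zero))) (vcons Nat (succ zero) (succ (succ zero)) (vcons Nat zero (succ zero) (vnil Nat)))))
type:
  (Nat -> Pi (d : Nat). Vec Nat d) -> Vec Nat (succ (succ (succ (succ (succ zero)))))
observation: reduction starts at a beta-redex, and 12 normal-order steps reach the normal form.


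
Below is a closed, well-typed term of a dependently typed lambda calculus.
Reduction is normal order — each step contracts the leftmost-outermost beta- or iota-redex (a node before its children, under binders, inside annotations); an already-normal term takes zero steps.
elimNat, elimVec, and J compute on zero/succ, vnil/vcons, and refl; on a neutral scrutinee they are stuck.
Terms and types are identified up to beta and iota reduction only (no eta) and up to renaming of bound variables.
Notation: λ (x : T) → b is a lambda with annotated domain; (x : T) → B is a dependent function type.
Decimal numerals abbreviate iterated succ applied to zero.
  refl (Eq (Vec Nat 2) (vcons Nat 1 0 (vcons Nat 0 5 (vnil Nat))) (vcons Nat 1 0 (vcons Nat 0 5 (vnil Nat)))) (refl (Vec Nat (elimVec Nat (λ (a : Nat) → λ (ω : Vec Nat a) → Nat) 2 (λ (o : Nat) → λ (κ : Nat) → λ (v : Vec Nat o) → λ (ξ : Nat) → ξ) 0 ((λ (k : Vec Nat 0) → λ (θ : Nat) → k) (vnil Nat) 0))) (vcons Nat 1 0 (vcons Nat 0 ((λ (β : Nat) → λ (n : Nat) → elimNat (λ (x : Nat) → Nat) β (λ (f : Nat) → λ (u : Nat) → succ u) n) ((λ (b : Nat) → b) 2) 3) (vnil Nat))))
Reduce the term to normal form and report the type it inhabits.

reduced normal form:
  refl (Eq (Vec Nat 2) (vcons Nat 1 0 (vcons Nat 0 5 (vnil Nat))) (vcons Nat 1 0 (vcons Nat 0 5 (vnil Nat)))) (refl (Vec Nat 2) (vcons Nat 1 0 (vcons Nat 0 5 (vnil Nat))))
inferred type:
  Eq (Eq (Vec Nat 2) (vcons Nat 1 0 (vcons Nat 0 5 (vnil Nat))) (vcons Nat 1 0 (vcons Nat 0 5 (vnil Nat)))) (refl (Vec Nat 2) (vcons Nat 1 0 (vcons Nat 0 5 (vnil Nat)))) (refl (Vec Nat 2) (vcons Nat 1 0 (vcons Nat 0 5 (vnil Nat))))
observation: normalization takes exactly 16 steps under the normal-order strategy.


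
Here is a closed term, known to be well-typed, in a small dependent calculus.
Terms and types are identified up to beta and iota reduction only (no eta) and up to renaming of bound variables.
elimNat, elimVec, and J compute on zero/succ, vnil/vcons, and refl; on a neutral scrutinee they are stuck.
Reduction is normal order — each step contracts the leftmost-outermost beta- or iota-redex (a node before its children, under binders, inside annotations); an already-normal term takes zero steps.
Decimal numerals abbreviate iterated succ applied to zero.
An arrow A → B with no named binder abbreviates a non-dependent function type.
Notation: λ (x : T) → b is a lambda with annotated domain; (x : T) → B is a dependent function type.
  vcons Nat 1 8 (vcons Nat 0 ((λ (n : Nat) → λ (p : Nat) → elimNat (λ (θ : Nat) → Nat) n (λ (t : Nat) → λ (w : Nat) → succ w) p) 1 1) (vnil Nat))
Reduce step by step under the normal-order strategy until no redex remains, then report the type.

normal-order reduction:
  vcons Nat 1 8 (vcons Nat 0 ((λ (n : Nat) → λ (p : Nat) → elimNat (λ (θ : Nat) → Nat) n (λ (t : Nat) → λ (w : Nat) → succ w) p) 1 1) (vnil Nat))
  ~> vcons Nat 1 8 (vcons Nat 0 ((λ (n : Nat) → elimNat (λ (p : Nat) → Nat) 1 (λ (θ : Nat) → λ (t : Nat) → succ t) n) 1) (vnil Nat))
  ~> vcons Nat 1 8 (vcons Nat 0 (elimNat (λ (n : Nat) → Nat) 1 (λ (p : Nat) → λ (θ : Nat) → succ θ) 1) (vnil Nat))
  ~> vcons Nat 1 8 (vcons Nat 0 ((λ (n : Nat) → λ (p : Nat) → succ p) 0 (elimNat (λ (θ : Nat) → Nat) 1 (λ (t : Nat) → λ (w : Nat) → succ w) 0)) (vnil Nat))
  ~> vcons Nat 1 8 (vcons Nat 0 ((λ (n : Nat) → succ n) (elimNat (λ (p : Nat) → Nat) 1 (λ (θ : Nat) → λ (t : Nat) → succ t) 0)) (vnil Nat))
  ~> vcons Nat 1 8 (vcons Nat 0 (succ (elimNat (λ (n : Nat) → Nat) 1 (λ (p : Nat) → λ (θ : Nat) → succ θ) 0)) (vnil Nat))
  ~> vcons Nat 1 8 (vcons Nat 0 2 (vnil Nat))
the term's type:
  Vec Nat 2


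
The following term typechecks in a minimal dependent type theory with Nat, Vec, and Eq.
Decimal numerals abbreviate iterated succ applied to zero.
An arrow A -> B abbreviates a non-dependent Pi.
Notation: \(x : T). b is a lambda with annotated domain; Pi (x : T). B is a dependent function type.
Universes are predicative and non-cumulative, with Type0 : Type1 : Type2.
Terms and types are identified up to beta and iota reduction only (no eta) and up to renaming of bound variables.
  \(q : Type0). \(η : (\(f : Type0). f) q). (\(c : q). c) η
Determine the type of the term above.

type:
  Pi (q : Type0). q -> q


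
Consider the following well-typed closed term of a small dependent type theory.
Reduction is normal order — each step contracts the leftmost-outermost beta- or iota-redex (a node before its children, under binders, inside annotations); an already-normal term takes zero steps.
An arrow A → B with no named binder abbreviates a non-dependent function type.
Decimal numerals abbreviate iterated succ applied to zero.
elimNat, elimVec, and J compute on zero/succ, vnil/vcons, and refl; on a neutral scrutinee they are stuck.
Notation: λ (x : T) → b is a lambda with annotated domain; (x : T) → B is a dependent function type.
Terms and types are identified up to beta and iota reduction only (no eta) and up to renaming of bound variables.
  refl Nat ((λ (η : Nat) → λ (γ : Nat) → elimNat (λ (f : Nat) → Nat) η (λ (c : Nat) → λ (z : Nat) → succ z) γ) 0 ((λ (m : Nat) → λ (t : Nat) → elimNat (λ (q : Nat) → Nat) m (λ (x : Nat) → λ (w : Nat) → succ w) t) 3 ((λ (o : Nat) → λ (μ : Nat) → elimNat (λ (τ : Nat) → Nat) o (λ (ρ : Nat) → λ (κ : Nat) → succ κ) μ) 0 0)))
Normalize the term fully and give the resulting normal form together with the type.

reduced normal form:
  refl Nat 3
the term's type:
  Eq Nat 3 3


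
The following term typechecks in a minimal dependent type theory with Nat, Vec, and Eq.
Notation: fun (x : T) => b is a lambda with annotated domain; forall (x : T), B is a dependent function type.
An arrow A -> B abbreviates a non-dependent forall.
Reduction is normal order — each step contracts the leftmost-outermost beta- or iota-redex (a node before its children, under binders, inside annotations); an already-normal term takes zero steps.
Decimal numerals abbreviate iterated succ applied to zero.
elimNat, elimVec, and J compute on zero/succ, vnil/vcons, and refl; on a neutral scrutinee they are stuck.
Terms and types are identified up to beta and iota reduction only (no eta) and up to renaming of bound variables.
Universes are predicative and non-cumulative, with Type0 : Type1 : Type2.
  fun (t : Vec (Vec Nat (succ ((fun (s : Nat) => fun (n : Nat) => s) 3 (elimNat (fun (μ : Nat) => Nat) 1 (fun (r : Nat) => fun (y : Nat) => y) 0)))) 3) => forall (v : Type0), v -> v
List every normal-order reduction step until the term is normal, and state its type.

normal-order reduction sequence:
  fun (t : Vec (Vec Nat (succ ((fun (s : Nat) => fun (n : Nat) => s) 3 (elimNat (fun (μ : Nat) => Nat) 1 (fun (r : Nat) => fun (y : Nat) => y) 0)))) 3) => forall (v : Type0), v -> v
  ~> fun (t : Vec (Vec Nat (succ ((fun (s : Nat) => 3) (elimNat (fun (n : Nat) => Nat) 1 (fun (μ : Nat) => fun (r : Nat) => r) 0)))) 3) => forall (y : Type0), y -> y
  ~> fun (t : Vec (Vec Nat 4) 3) => forall (s : Type0), s -> s
the term's type:
  Vec (Vec Nat 4) 3 -> Type1


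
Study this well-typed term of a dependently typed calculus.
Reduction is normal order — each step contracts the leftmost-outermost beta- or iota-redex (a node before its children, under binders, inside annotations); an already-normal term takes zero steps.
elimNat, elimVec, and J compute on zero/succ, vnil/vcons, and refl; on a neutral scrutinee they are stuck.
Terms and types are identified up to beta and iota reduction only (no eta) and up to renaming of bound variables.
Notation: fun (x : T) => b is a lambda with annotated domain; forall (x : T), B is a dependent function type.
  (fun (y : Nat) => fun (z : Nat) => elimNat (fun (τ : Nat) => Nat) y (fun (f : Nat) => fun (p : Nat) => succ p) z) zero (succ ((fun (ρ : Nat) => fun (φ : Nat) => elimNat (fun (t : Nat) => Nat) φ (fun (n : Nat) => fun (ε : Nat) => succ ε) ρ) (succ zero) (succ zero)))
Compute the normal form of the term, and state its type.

normal form:
  succ (succ (succ zero))
inferred type:
  Nat
observation: 18 normal-order steps normalize the term, beginning with a beta-redex.


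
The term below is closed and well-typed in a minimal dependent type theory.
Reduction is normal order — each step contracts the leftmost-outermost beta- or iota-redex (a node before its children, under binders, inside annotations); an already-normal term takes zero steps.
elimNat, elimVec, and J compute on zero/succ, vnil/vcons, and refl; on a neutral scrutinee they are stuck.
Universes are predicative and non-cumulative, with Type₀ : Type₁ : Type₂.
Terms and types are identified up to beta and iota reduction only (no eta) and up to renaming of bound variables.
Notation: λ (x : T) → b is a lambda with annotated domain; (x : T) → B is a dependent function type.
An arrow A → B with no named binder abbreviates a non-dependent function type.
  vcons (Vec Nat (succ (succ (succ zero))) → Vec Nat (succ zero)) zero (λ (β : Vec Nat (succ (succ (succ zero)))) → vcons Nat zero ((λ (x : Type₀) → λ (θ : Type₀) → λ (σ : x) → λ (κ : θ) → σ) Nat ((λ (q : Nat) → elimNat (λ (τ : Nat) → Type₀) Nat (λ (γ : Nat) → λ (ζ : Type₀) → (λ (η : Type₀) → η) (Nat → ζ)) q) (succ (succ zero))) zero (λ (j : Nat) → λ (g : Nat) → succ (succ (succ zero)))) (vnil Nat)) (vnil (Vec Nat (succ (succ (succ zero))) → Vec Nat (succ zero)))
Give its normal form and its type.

resulting normal form:
  vcons (Vec Nat (succ (succ (succ zero))) → Vec Nat (succ zero)) zero (λ (β : Vec Nat (succ (succ (succ zero)))) → vcons Nat zero zero (vnil Nat)) (vnil (Vec Nat (succ (succ (succ zero))) → Vec Nat (succ zero)))
the term's type:
  Vec (Vec Nat (succ (succ (succ zero))) → Vec Nat (succ zero)) (succ zero)


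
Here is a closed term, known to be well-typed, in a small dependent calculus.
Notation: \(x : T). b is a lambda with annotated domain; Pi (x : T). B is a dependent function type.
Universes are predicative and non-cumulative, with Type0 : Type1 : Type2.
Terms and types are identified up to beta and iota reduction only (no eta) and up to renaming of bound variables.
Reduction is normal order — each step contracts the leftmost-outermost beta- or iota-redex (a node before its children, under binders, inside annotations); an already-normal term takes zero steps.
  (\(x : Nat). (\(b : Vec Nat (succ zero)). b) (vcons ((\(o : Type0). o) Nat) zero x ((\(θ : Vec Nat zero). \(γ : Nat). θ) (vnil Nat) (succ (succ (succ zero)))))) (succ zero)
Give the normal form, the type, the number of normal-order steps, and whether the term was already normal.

resulting normal form:
  vcons Nat zero (succ zero) (vnil Nat)
the term's type:
  Vec Nat (succ zero)
reduction steps (normal order): 5
term was already normal: no
first contracted redex: a beta-redex


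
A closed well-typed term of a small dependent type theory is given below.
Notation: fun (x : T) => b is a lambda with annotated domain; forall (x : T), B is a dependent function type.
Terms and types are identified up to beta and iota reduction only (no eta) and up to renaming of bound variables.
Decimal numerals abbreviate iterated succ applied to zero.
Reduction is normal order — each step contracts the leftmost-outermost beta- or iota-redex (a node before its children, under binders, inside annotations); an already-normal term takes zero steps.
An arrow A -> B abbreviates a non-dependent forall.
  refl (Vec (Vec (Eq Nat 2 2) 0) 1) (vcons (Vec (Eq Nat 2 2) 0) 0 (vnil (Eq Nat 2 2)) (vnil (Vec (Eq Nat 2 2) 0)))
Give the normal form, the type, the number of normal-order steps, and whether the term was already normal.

normal form:
  refl (Vec (Vec (Eq Nat 2 2) 0) 1) (vcons (Vec (Eq Nat 2 2) 0) 0 (vnil (Eq Nat 2 2)) (vnil (Vec (Eq Nat 2 2) 0)))
the term's type:
  Eq (Vec (Vec (Eq Nat 2 2) 0) 1) (vcons (Vec (Eq Nat 2 2) 0) 0 (vnil (Eq Nat 2 2)) (vnil (Vec (Eq Nat 2 2) 0))) (vcons (Vec (Eq Nat 2 2) 0) 0 (vnil (Eq Nat 2 2)) (vnil (Vec (Eq Nat 2 2) 0)))
steps to reach normal form (normal order): 0
already normal: yes


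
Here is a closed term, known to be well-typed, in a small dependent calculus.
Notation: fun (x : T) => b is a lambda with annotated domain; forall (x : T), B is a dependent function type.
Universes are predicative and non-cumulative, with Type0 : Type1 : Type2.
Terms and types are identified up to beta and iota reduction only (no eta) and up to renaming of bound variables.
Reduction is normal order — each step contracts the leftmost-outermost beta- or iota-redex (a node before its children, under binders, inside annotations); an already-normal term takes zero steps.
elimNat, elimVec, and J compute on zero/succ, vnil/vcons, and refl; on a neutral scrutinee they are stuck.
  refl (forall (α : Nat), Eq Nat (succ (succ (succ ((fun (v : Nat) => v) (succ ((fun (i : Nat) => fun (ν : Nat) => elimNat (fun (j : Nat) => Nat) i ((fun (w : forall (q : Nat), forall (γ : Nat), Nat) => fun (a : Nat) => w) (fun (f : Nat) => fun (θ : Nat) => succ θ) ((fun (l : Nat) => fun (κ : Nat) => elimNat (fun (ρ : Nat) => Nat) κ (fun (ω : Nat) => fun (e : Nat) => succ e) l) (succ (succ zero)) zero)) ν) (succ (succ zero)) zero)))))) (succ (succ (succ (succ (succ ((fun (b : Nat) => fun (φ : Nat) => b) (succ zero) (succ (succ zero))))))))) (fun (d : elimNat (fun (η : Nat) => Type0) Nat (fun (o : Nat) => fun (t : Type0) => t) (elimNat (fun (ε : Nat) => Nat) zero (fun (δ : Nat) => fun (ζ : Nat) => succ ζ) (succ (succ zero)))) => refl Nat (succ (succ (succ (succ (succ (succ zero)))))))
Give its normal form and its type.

reduced normal form:
  refl (forall (α : Nat), Eq Nat (succ (succ (succ (succ (succ (succ zero)))))) (succ (succ (succ (succ (succ (succ zero))))))) (fun (v : Nat) => refl Nat (succ (succ (succ (succ (succ (succ zero)))))))
type:
  Eq (forall (α : Nat), Eq Nat (succ (succ (succ (succ (succ (succ zero)))))) (succ (succ (succ (succ (succ (succ zero))))))) (fun (v : Nat) => refl Nat (succ (succ (succ (succ (succ (succ zero))))))) (fun (i : Nat) => refl Nat (succ (succ (succ (succ (succ (succ zero)))))))
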